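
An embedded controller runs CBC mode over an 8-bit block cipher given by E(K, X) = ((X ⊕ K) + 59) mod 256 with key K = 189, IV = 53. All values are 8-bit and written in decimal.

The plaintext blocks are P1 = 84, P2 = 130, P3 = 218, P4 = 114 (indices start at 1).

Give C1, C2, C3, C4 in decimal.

CBC encryption: C_i = E(K, P_i ⊕ C_{i−1}), with C_{0} = IV.
C1: P1 ⊕ 53 = 97; E(K, 97) = 23.
C2: P2 ⊕ 23 = 149; E(K, 149) = 99.
C3: P3 ⊕ 99 = 185; E(K, 185) = 63.
C4: P4 ⊕ 63 = 77; E(K, 77) = 43.

C1 = 23, C2 = 99, C3 = 63, C4 = 43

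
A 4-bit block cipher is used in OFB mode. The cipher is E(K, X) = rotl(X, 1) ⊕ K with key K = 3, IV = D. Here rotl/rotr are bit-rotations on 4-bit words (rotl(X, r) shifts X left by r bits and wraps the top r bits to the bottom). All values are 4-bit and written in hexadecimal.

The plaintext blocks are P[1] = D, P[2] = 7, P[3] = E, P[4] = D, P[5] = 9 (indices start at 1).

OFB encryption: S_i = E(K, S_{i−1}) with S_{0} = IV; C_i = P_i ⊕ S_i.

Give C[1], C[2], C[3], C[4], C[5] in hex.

C[1]: S = E(K, D) = 8; D ⊕ 8 = 5.
C[2]: S = E(K, 8) = 2; 7 ⊕ 2 = 5.
C[3]: S = E(K, 2) = 7; E ⊕ 7 = 9.
C[4]: S = E(K, 7) = D; D ⊕ D = 0.
C[5]: S = E(K, D) = 8; 9 ⊕ 8 = 1.

C[1] = 5, C[2] = 5, C[3] = 9, C[4] = 0, C[5] = 1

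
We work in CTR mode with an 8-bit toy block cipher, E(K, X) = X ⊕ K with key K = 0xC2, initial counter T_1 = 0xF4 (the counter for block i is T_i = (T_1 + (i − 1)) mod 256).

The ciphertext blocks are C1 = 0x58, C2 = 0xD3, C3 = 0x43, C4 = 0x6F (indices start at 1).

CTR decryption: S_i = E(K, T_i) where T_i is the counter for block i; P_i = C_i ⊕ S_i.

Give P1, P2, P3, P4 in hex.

P1: T = 0xF4, S = E(K, T) = 0x36; 0x58 ⊕ 0x36 = 0x6E.
P2: T = 0xF5, S = E(K, T) = 0x37; 0xD3 ⊕ 0x37 = 0xE4.
P3: T = 0xF6, S = E(K, T) = 0x34; 0x43 ⊕ 0x34 = 0x77.
P4: T = 0xF7, S = E(K, T) = 0x35; 0x6F ⊕ 0x35 = 0x5A.

P1 = 0x6E, P2 = 0xE4, P3 = 0x77, P4 = 0x5A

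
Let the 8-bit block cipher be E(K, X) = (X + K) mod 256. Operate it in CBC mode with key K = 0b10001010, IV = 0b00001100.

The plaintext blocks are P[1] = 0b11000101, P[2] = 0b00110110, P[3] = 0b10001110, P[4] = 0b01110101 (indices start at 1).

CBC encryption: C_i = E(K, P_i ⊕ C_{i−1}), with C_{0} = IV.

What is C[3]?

C[3] = 0b11101011

C[1]: P[1] ⊕ 0b00001100 = 0b11001001; E(K, 0b11001001) = 0b01010011.
C[2]: P[2] ⊕ 0b01010011 = 0b01100101; E(K, 0b01100101) = 0b11101111.
C[3]: P[3] ⊕ 0b11101111 = 0b01100001; E(K, 0b01100001) = 0b11101011.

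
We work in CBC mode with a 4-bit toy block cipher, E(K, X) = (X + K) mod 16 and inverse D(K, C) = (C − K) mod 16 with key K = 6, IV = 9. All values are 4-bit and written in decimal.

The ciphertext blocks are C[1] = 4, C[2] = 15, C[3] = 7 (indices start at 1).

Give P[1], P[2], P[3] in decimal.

P[1] = 7, P[2] = 13, P[3] = 14

CBC decryption: P_i = D(K, C_i) ⊕ C_{i−1}, with C_{0} = IV.
P[1]: D(K, 4) = 14; 14 ⊕ 9 = 7.
P[2]: D(K, 15) = 9; 9 ⊕ 4 = 13.
P[3]: D(K, 7) = 1; 1 ⊕ 15 = 14.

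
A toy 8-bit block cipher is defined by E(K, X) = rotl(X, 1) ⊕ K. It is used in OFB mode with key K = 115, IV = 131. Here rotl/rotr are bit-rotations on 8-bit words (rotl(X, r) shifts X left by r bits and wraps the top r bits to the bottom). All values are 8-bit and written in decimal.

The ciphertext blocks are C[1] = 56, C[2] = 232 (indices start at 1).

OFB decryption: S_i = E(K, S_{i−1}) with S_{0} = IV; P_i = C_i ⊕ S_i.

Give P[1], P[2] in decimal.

P[1] = 76, P[2] = 115

P[1]: S = E(K, 131) = 116; 56 ⊕ 116 = 76.
P[2]: S = E(K, 116) = 155; 232 ⊕ 155 = 115.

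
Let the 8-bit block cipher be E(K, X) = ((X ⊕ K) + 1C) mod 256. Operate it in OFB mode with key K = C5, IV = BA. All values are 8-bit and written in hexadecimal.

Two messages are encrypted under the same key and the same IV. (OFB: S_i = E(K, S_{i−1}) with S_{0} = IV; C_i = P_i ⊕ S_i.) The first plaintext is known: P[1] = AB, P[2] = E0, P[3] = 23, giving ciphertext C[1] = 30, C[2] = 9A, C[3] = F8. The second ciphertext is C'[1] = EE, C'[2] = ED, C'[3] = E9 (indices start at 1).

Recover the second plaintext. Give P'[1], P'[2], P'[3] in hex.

P'[1] = 75, P'[2] = 97, P'[3] = 32

In OFB with a reused IV, both messages share the same keystream S_i, so C_i ⊕ C'_i = P_i ⊕ P'_i and thus P'_i = P_i ⊕ C_i ⊕ C'_i.
P'[1]: AB ⊕ 30 ⊕ EE = 75.
P'[2]: E0 ⊕ 9A ⊕ ED = 97.
P'[3]: 23 ⊕ F8 ⊕ E9 = 32.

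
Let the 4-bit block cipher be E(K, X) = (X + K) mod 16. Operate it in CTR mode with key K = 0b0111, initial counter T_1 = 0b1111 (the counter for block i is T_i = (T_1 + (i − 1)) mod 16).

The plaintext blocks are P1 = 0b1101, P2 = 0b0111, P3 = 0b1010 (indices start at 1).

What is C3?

CTR encryption: S_i = E(K, T_i) where T_i is the counter for block i; C_i = P_i ⊕ S_i.
C1: T = 0b1111, S = E(K, T) = 0b0110; 0b1101 ⊕ 0b0110 = 0b1011.
C2: T = 0b0000, S = E(K, T) = 0b0111; 0b0111 ⊕ 0b0111 = 0b0000.
C3: T = 0b0001, S = E(K, T) = 0b1000; 0b1010 ⊕ 0b1000 = 0b0010.

C3 = 0b0010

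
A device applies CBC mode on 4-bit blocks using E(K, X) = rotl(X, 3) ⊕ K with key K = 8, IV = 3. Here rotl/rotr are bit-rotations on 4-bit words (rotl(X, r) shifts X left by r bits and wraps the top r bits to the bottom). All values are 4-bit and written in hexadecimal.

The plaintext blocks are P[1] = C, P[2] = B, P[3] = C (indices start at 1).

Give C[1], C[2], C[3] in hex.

C[1] = 7, C[2] = E, C[3] = 9

CBC encryption: C_i = E(K, P_i ⊕ C_{i−1}), with C_{0} = IV.
C[1]: P[1] ⊕ 3 = F; E(K, F) = 7.
C[2]: P[2] ⊕ 7 = C; E(K, C) = E.
C[3]: P[3] ⊕ E = 2; E(K, 2) = 9.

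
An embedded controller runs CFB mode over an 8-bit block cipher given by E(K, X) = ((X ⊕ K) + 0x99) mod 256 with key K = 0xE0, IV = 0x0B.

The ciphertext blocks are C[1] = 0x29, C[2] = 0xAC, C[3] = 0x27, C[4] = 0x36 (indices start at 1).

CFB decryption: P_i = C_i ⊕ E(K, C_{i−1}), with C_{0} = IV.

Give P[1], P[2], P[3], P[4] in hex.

P[1]: E(K, 0x0B) = 0x84; 0x29 ⊕ 0x84 = 0xAD.
P[2]: E(K, 0x29) = 0x62; 0xAC ⊕ 0x62 = 0xCE.
P[3]: E(K, 0xAC) = 0xE5; 0x27 ⊕ 0xE5 = 0xC2.
P[4]: E(K, 0x27) = 0x60; 0x36 ⊕ 0x60 = 0x56.

P[1] = 0xAD, P[2] = 0xCE, P[3] = 0xC2, P[4] = 0x56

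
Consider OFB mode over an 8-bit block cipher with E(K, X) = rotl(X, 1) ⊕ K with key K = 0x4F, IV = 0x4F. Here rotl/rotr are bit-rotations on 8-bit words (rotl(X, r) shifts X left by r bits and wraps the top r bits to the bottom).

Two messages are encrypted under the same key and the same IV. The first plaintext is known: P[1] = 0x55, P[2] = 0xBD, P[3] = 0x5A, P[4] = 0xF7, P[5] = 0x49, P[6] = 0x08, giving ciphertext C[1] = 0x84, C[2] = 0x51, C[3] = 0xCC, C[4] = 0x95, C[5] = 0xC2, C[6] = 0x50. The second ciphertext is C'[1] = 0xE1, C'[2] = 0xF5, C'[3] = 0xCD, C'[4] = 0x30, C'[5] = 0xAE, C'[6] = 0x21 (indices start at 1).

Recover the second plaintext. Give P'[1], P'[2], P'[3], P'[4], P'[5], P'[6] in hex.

In OFB with a reused IV, both messages share the same keystream S_i, so C_i ⊕ C'_i = P_i ⊕ P'_i and thus P'_i = P_i ⊕ C_i ⊕ C'_i.
P'[1]: 0x55 ⊕ 0x84 ⊕ 0xE1 = 0x30.
P'[2]: 0xBD ⊕ 0x51 ⊕ 0xF5 = 0x19.
P'[3]: 0x5A ⊕ 0xCC ⊕ 0xCD = 0x5B.
P'[4]: 0xF7 ⊕ 0x95 ⊕ 0x30 = 0x52.
P'[5]: 0x49 ⊕ 0xC2 ⊕ 0xAE = 0x25.
P'[6]: 0x08 ⊕ 0x50 ⊕ 0x21 = 0x79.

P'[1] = 0x30, P'[2] = 0x19, P'[3] = 0x5B, P'[4] = 0x52, P'[5] = 0x25, P'[6] = 0x79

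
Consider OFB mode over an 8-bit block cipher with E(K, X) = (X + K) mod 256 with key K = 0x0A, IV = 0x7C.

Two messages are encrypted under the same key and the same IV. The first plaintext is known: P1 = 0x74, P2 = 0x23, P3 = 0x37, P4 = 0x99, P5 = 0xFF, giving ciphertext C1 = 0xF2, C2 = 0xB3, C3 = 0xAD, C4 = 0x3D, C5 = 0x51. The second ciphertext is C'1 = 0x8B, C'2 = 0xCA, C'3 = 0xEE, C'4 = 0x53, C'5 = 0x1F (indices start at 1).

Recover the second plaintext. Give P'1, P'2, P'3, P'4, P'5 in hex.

In OFB with a reused IV, both messages share the same keystream S_i, so C_i ⊕ C'_i = P_i ⊕ P'_i and thus P'_i = P_i ⊕ C_i ⊕ C'_i.
P'1: 0x74 ⊕ 0xF2 ⊕ 0x8B = 0x0D.
P'2: 0x23 ⊕ 0xB3 ⊕ 0xCA = 0x5A.
P'3: 0x37 ⊕ 0xAD ⊕ 0xEE = 0x74.
P'4: 0x99 ⊕ 0x3D ⊕ 0x53 = 0xF7.
P'5: 0xFF ⊕ 0x51 ⊕ 0x1F = 0xB1.

P'1 = 0x0D, P'2 = 0x5A, P'3 = 0x74, P'4 = 0xF7, P'5 = 0xB1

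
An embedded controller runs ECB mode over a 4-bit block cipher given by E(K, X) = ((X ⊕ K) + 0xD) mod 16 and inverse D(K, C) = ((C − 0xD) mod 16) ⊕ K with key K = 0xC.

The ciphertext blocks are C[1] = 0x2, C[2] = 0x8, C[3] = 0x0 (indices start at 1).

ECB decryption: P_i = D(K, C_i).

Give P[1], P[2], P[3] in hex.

P[1] = 0x9, P[2] = 0x7, P[3] = 0xF

P[1]: D(K, 0x2) = 0x9.
P[2]: D(K, 0x8) = 0x7.
P[3]: D(K, 0x0) = 0xF.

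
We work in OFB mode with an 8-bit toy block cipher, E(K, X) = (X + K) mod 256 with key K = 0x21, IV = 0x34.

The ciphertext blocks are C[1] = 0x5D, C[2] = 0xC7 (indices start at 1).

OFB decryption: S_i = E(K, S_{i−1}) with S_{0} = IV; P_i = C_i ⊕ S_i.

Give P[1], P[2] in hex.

P[1]: S = E(K, 0x34) = 0x55; 0x5D ⊕ 0x55 = 0x08.
P[2]: S = E(K, 0x55) = 0x76; 0xC7 ⊕ 0x76 = 0xB1.

P[1] = 0x08, P[2] = 0xB1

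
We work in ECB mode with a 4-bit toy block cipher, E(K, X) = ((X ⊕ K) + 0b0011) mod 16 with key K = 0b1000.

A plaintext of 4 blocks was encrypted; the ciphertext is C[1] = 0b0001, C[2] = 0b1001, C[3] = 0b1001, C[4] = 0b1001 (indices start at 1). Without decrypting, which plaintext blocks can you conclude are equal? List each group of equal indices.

ECB encrypts each block independently with the same key, so equal ciphertext blocks imply equal plaintext blocks.
C[2] = C[3] = C[4] = 0b1001, so P[2] = P[3] = P[4].

P[2] = P[3] = P[4]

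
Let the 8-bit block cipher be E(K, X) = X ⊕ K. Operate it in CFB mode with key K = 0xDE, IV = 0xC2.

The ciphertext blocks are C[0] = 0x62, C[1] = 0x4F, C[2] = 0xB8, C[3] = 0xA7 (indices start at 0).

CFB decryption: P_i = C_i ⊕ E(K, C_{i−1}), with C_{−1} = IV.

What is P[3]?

P[3]: E(K, 0xB8) = 0x66; 0xA7 ⊕ 0x66 = 0xC1.

P[3] = 0xC1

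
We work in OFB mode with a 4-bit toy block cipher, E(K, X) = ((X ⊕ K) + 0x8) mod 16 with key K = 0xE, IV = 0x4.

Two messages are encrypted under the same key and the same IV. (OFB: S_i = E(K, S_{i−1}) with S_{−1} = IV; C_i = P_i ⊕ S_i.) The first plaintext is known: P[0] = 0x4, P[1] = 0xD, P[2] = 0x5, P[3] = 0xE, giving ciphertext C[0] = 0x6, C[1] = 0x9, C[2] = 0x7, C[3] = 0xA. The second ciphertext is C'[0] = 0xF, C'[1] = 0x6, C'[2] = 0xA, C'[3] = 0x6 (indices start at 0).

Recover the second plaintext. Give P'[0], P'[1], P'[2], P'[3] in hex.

P'[0] = 0xD, P'[1] = 0x2, P'[2] = 0x8, P'[3] = 0x2

In OFB with a reused IV, both messages share the same keystream S_i, so C_i ⊕ C'_i = P_i ⊕ P'_i and thus P'_i = P_i ⊕ C_i ⊕ C'_i.
P'[0]: 0x4 ⊕ 0x6 ⊕ 0xF = 0xD.
P'[1]: 0xD ⊕ 0x9 ⊕ 0x6 = 0x2.
P'[2]: 0x5 ⊕ 0x7 ⊕ 0xA = 0x8.
P'[3]: 0xE ⊕ 0xA ⊕ 0x6 = 0x2.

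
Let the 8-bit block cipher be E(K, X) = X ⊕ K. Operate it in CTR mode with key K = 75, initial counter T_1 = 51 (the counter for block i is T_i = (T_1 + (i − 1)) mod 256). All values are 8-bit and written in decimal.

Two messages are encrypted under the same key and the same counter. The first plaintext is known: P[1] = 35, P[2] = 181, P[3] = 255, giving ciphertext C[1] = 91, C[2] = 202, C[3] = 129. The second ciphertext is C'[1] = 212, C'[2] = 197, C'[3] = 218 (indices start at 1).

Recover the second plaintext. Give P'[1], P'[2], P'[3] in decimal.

P'[1] = 172, P'[2] = 186, P'[3] = 164

In CTR with a reused counter, both messages share the same keystream S_i, so C_i ⊕ C'_i = P_i ⊕ P'_i and thus P'_i = P_i ⊕ C_i ⊕ C'_i.
P'[1]: 35 ⊕ 91 ⊕ 212 = 172.
P'[2]: 181 ⊕ 202 ⊕ 197 = 186.
P'[3]: 255 ⊕ 129 ⊕ 218 = 164.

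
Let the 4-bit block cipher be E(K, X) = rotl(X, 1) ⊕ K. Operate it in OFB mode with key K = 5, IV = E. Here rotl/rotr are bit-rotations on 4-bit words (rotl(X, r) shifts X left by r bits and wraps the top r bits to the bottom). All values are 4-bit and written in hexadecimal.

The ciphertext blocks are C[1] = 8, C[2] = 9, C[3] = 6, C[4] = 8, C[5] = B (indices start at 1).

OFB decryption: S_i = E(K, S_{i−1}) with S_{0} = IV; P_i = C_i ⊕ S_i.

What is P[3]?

P[1]: S = E(K, E) = 8; 8 ⊕ 8 = 0.
P[2]: S = E(K, 8) = 4; 9 ⊕ 4 = D.
P[3]: S = E(K, 4) = D; 6 ⊕ D = B.

P[3] = B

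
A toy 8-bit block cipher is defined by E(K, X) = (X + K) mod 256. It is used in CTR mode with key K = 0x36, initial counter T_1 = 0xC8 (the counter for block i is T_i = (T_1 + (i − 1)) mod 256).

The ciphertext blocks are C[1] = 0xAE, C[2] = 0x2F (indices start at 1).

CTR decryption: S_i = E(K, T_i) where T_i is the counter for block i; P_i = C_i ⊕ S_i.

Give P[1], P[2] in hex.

P[1]: T = 0xC8, S = E(K, T) = 0xFE; 0xAE ⊕ 0xFE = 0x50.
P[2]: T = 0xC9, S = E(K, T) = 0xFF; 0x2F ⊕ 0xFF = 0xD0.

P[1] = 0x50, P[2] = 0xD0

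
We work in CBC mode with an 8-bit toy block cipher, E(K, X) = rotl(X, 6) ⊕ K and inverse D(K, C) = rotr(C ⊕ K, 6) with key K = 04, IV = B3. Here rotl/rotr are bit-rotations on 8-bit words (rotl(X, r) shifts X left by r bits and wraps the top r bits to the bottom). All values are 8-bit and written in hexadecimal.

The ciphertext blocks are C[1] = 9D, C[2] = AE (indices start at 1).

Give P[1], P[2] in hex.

CBC decryption: P_i = D(K, C_i) ⊕ C_{i−1}, with C_{0} = IV.
P[1]: D(K, 9D) = 66; 66 ⊕ B3 = D5.
P[2]: D(K, AE) = AA; AA ⊕ 9D = 37.

P[1] = D5, P[2] = 37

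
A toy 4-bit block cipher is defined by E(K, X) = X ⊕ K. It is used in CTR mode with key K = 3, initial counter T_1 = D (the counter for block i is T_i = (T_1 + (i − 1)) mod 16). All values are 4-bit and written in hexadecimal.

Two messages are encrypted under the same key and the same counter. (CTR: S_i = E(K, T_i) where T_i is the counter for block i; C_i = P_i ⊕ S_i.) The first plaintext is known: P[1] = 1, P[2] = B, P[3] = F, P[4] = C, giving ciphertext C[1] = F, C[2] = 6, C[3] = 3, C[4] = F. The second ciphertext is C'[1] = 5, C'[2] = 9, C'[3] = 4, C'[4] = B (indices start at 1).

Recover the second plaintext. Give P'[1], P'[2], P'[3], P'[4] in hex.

In CTR with a reused counter, both messages share the same keystream S_i, so C_i ⊕ C'_i = P_i ⊕ P'_i and thus P'_i = P_i ⊕ C_i ⊕ C'_i.
P'[1]: 1 ⊕ F ⊕ 5 = B.
P'[2]: B ⊕ 6 ⊕ 9 = 4.
P'[3]: F ⊕ 3 ⊕ 4 = 8.
P'[4]: C ⊕ F ⊕ B = 8.

P'[1] = B, P'[2] = 4, P'[3] = 8, P'[4] = 8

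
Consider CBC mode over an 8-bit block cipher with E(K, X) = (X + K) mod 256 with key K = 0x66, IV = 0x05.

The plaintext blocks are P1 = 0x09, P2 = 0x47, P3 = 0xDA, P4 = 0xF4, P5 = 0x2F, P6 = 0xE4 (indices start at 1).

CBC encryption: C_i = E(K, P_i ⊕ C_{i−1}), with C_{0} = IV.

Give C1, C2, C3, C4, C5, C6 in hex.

C1: P1 ⊕ 0x05 = 0x0C; E(K, 0x0C) = 0x72.
C2: P2 ⊕ 0x72 = 0x35; E(K, 0x35) = 0x9B.
C3: P3 ⊕ 0x9B = 0x41; E(K, 0x41) = 0xA7.
C4: P4 ⊕ 0xA7 = 0x53; E(K, 0x53) = 0xB9.
C5: P5 ⊕ 0xB9 = 0x96; E(K, 0x96) = 0xFC.
C6: P6 ⊕ 0xFC = 0x18; E(K, 0x18) = 0x7E.

C1 = 0x72, C2 = 0x9B, C3 = 0xA7, C4 = 0xB9, C5 = 0xFC, C6 = 0x7E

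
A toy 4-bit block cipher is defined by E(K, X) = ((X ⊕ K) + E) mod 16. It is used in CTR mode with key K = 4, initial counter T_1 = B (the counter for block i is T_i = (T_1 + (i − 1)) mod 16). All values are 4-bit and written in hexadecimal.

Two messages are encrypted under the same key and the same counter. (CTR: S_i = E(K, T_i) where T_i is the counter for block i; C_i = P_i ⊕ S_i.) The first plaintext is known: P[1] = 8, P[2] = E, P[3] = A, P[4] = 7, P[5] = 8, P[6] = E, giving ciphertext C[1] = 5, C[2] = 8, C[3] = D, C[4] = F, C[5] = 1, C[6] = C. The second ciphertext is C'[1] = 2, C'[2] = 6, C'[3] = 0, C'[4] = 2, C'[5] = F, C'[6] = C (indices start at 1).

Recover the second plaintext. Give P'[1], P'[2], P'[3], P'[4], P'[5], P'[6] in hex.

In CTR with a reused counter, both messages share the same keystream S_i, so C_i ⊕ C'_i = P_i ⊕ P'_i and thus P'_i = P_i ⊕ C_i ⊕ C'_i.
P'[1]: 8 ⊕ 5 ⊕ 2 = F.
P'[2]: E ⊕ 8 ⊕ 6 = 0.
P'[3]: A ⊕ D ⊕ 0 = 7.
P'[4]: 7 ⊕ F ⊕ 2 = A.
P'[5]: 8 ⊕ 1 ⊕ F = 6.
P'[6]: E ⊕ C ⊕ C = E.

P'[1] = F, P'[2] = 0, P'[3] = 7, P'[4] = A, P'[5] = 6, P'[6] = E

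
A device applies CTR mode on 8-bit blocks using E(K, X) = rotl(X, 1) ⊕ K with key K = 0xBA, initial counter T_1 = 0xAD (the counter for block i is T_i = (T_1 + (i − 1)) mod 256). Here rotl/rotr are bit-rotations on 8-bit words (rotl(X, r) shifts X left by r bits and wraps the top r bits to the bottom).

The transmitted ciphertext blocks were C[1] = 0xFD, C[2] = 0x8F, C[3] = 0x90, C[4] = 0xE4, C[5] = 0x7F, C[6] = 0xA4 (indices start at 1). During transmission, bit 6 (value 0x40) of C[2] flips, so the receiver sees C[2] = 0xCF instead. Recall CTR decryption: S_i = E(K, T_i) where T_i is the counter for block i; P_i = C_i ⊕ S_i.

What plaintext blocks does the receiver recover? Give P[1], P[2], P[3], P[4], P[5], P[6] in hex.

P[1] = 0x1C, P[2] = 0x28, P[3] = 0x75, P[4] = 0x3F, P[5] = 0xA6, P[6] = 0x7B

Only C[2] changed, to 0xCF. In CTR, a change in C_i flips the same bit in P_i only; the keystream is unaffected. Decrypting the received ciphertext:
P[1]: T = 0xAD, S = E(K, T) = 0xE1; 0xFD ⊕ 0xE1 = 0x1C.
P[2]: T = 0xAE, S = E(K, T) = 0xE7; 0xCF ⊕ 0xE7 = 0x28.
P[3]: T = 0xAF, S = E(K, T) = 0xE5; 0x90 ⊕ 0xE5 = 0x75.
P[4]: T = 0xB0, S = E(K, T) = 0xDB; 0xE4 ⊕ 0xDB = 0x3F.
P[5]: T = 0xB1, S = E(K, T) = 0xD9; 0x7F ⊕ 0xD9 = 0xA6.
P[6]: T = 0xB2, S = E(K, T) = 0xDF; 0xA4 ⊕ 0xDF = 0x7B.
Blocks that differ from the original plaintext: P[2].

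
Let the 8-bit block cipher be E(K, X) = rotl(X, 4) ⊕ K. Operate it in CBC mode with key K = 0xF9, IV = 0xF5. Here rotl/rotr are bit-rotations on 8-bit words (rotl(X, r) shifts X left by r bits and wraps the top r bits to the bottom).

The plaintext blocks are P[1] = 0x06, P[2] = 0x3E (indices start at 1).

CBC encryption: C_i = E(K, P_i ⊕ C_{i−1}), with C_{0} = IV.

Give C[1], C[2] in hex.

C[1] = 0xC6, C[2] = 0x76

C[1]: P[1] ⊕ 0xF5 = 0xF3; E(K, 0xF3) = 0xC6.
C[2]: P[2] ⊕ 0xC6 = 0xF8; E(K, 0xF8) = 0x76.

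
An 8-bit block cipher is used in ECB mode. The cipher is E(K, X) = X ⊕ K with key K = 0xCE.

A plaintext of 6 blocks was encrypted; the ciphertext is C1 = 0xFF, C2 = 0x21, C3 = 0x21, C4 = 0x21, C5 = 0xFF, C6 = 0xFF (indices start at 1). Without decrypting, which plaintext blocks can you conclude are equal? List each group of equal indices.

ECB encrypts each block independently with the same key, so equal ciphertext blocks imply equal plaintext blocks.
C1 = C5 = C6 = 0xFF, so P1 = P5 = P6.
C2 = C3 = C4 = 0x21, so P2 = P3 = P4.

P1 = P5 = P6; P2 = P3 = P4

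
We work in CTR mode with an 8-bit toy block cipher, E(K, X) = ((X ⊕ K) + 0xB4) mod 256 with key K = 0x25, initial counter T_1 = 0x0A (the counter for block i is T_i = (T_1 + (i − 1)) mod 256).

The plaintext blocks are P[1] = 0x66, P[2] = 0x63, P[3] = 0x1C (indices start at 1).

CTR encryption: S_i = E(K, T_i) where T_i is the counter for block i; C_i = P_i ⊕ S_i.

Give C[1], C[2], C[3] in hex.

C[1] = 0x85, C[2] = 0x81, C[3] = 0xC1

C[1]: T = 0x0A, S = E(K, T) = 0xE3; 0x66 ⊕ 0xE3 = 0x85.
C[2]: T = 0x0B, S = E(K, T) = 0xE2; 0x63 ⊕ 0xE2 = 0x81.
C[3]: T = 0x0C, S = E(K, T) = 0xDD; 0x1C ⊕ 0xDD = 0xC1.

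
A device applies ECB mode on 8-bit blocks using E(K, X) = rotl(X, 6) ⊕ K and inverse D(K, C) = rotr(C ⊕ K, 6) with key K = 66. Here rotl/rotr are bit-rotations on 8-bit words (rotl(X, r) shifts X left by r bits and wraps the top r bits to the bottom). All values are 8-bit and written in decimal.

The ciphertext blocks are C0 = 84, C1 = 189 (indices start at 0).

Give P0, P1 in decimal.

P0 = 88, P1 = 255

ECB decryption: P_i = D(K, C_i).
P0: D(K, 84) = 88.
P1: D(K, 189) = 255.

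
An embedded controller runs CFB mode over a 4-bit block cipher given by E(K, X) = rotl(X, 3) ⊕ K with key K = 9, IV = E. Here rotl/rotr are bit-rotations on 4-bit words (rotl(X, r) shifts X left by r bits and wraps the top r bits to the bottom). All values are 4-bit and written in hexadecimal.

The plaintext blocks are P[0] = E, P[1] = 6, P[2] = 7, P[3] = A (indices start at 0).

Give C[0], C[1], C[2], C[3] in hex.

CFB encryption: C_i = P_i ⊕ E(K, C_{i−1}), with C_{−1} = IV.
C[0]: E(K, E) = E; E ⊕ E = 0.
C[1]: E(K, 0) = 9; 6 ⊕ 9 = F.
C[2]: E(K, F) = 6; 7 ⊕ 6 = 1.
C[3]: E(K, 1) = 1; A ⊕ 1 = B.

C[0] = 0, C[1] = F, C[2] = 1, C[3] = B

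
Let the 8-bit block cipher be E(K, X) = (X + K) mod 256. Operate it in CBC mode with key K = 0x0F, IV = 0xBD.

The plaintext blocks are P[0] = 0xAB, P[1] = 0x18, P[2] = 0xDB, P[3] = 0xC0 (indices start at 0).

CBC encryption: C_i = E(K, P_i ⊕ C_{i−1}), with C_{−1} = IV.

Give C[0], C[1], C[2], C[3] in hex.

C[0]: P[0] ⊕ 0xBD = 0x16; E(K, 0x16) = 0x25.
C[1]: P[1] ⊕ 0x25 = 0x3D; E(K, 0x3D) = 0x4C.
C[2]: P[2] ⊕ 0x4C = 0x97; E(K, 0x97) = 0xA6.
C[3]: P[3] ⊕ 0xA6 = 0x66; E(K, 0x66) = 0x75.

C[0] = 0x25, C[1] = 0x4C, C[2] = 0xA6, C[3] = 0x75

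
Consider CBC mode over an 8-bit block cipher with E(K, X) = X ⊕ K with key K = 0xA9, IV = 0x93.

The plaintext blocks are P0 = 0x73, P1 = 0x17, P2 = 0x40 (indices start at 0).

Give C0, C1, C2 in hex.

C0 = 0x49, C1 = 0xF7, C2 = 0x1E

CBC encryption: C_i = E(K, P_i ⊕ C_{i−1}), with C_{−1} = IV.
C0: P0 ⊕ 0x93 = 0xE0; E(K, 0xE0) = 0x49.
C1: P1 ⊕ 0x49 = 0x5E; E(K, 0x5E) = 0xF7.
C2: P2 ⊕ 0xF7 = 0xB7; E(K, 0xB7) = 0x1E.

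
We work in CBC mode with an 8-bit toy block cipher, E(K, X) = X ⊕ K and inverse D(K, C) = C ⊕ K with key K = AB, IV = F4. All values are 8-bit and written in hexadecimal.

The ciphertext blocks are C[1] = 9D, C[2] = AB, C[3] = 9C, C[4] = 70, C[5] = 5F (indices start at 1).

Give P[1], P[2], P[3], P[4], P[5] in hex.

CBC decryption: P_i = D(K, C_i) ⊕ C_{i−1}, with C_{0} = IV.
P[1]: D(K, 9D) = 36; 36 ⊕ F4 = C2.
P[2]: D(K, AB) = 00; 00 ⊕ 9D = 9D.
P[3]: D(K, 9C) = 37; 37 ⊕ AB = 9C.
P[4]: D(K, 70) = DB; DB ⊕ 9C = 47.
P[5]: D(K, 5F) = F4; F4 ⊕ 70 = 84.

P[1] = C2, P[2] = 9D, P[3] = 9C, P[4] = 47, P[5] = 84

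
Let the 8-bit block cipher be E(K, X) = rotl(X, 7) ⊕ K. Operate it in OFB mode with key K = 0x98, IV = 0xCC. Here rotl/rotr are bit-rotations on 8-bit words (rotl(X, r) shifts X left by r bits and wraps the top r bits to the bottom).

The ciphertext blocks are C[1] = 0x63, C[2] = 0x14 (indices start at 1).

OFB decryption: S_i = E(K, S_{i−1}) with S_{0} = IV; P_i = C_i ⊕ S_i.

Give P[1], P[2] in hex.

P[1]: S = E(K, 0xCC) = 0xFE; 0x63 ⊕ 0xFE = 0x9D.
P[2]: S = E(K, 0xFE) = 0xE7; 0x14 ⊕ 0xE7 = 0xF3.

P[1] = 0x9D, P[2] = 0xF3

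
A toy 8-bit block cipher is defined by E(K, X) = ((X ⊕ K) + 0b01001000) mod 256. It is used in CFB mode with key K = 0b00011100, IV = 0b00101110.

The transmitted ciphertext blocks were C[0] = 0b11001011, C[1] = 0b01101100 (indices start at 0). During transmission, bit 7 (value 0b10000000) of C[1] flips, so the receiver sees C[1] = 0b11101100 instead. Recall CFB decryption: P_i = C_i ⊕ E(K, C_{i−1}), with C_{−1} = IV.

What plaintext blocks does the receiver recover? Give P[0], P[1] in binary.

P[0] = 0b10110001, P[1] = 0b11110011

Only C[1] changed, to 0b11101100. In CFB, a change in C_i flips the same bit in P_i and garbles P_{i+1}. Decrypting the received ciphertext:
P[0]: E(K, 0b00101110) = 0b01111010; 0b11001011 ⊕ 0b01111010 = 0b10110001.
P[1]: E(K, 0b11001011) = 0b00011111; 0b11101100 ⊕ 0b00011111 = 0b11110011.
Blocks that differ from the original plaintext: P[1].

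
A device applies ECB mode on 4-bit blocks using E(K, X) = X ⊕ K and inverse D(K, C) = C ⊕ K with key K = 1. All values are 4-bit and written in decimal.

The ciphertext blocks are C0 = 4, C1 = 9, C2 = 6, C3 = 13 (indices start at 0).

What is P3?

ECB decryption: P_i = D(K, C_i).
P3: D(K, 13) = 12.

P3 = 12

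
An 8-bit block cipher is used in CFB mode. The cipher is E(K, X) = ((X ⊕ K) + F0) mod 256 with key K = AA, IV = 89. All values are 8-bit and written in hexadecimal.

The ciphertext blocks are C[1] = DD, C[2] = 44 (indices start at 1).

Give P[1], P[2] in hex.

P[1] = CE, P[2] = 23

CFB decryption: P_i = C_i ⊕ E(K, C_{i−1}), with C_{0} = IV.
P[1]: E(K, 89) = 13; DD ⊕ 13 = CE.
P[2]: E(K, DD) = 67; 44 ⊕ 67 = 23.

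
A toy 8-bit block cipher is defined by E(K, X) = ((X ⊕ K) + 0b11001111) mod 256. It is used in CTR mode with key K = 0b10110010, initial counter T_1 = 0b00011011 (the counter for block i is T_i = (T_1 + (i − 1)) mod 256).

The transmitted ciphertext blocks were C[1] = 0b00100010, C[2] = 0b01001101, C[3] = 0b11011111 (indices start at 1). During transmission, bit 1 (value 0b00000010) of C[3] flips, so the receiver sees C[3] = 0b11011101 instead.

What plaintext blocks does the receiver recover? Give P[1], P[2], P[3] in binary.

P[1] = 0b01011010, P[2] = 0b00110000, P[3] = 0b10100011

CTR decryption: S_i = E(K, T_i) where T_i is the counter for block i; P_i = C_i ⊕ S_i.
Only C[3] changed, to 0b11011101. In CTR, a change in C_i flips the same bit in P_i only; the keystream is unaffected. Decrypting the received ciphertext:
P[1]: T = 0b00011011, S = E(K, T) = 0b01111000; 0b00100010 ⊕ 0b01111000 = 0b01011010.
P[2]: T = 0b00011100, S = E(K, T) = 0b01111101; 0b01001101 ⊕ 0b01111101 = 0b00110000.
P[3]: T = 0b00011101, S = E(K, T) = 0b01111110; 0b11011101 ⊕ 0b01111110 = 0b10100011.
Blocks that differ from the original plaintext: P[3].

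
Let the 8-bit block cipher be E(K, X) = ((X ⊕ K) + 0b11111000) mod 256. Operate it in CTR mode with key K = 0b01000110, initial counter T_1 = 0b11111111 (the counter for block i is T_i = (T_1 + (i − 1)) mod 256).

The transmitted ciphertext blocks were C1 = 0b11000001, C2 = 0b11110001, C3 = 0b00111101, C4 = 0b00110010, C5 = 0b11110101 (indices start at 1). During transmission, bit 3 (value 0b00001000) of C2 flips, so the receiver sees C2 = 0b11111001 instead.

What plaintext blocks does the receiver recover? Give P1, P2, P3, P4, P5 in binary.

P1 = 0b01110000, P2 = 0b11000111, P3 = 0b00000010, P4 = 0b00001110, P5 = 0b11001000

CTR decryption: S_i = E(K, T_i) where T_i is the counter for block i; P_i = C_i ⊕ S_i.
Only C2 changed, to 0b11111001. In CTR, a change in C_i flips the same bit in P_i only; the keystream is unaffected. Decrypting the received ciphertext:
P1: T = 0b11111111, S = E(K, T) = 0b10110001; 0b11000001 ⊕ 0b10110001 = 0b01110000.
P2: T = 0b00000000, S = E(K, T) = 0b00111110; 0b11111001 ⊕ 0b00111110 = 0b11000111.
P3: T = 0b00000001, S = E(K, T) = 0b00111111; 0b00111101 ⊕ 0b00111111 = 0b00000010.
P4: T = 0b00000010, S = E(K, T) = 0b00111100; 0b00110010 ⊕ 0b00111100 = 0b00001110.
P5: T = 0b00000011, S = E(K, T) = 0b00111101; 0b11110101 ⊕ 0b00111101 = 0b11001000.
Blocks that differ from the original plaintext: P2.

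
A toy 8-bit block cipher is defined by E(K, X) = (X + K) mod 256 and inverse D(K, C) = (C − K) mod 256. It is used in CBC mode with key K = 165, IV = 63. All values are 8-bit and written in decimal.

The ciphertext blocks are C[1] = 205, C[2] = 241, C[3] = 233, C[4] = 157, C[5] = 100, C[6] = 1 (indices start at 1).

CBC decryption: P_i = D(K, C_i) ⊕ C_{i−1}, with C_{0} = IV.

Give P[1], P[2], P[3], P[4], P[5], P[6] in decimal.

P[1]: D(K, 205) = 40; 40 ⊕ 63 = 23.
P[2]: D(K, 241) = 76; 76 ⊕ 205 = 129.
P[3]: D(K, 233) = 68; 68 ⊕ 241 = 181.
P[4]: D(K, 157) = 248; 248 ⊕ 233 = 17.
P[5]: D(K, 100) = 191; 191 ⊕ 157 = 34.
P[6]: D(K, 1) = 92; 92 ⊕ 100 = 56.

P[1] = 23, P[2] = 129, P[3] = 181, P[4] = 17, P[5] = 34, P[6] = 56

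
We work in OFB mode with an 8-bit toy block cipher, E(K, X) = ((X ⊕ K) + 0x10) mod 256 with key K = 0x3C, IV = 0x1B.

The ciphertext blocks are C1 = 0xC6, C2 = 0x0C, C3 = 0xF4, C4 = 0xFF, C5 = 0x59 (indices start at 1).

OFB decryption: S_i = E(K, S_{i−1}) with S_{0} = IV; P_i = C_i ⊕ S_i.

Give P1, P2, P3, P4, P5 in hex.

P1: S = E(K, 0x1B) = 0x37; 0xC6 ⊕ 0x37 = 0xF1.
P2: S = E(K, 0x37) = 0x1B; 0x0C ⊕ 0x1B = 0x17.
P3: S = E(K, 0x1B) = 0x37; 0xF4 ⊕ 0x37 = 0xC3.
P4: S = E(K, 0x37) = 0x1B; 0xFF ⊕ 0x1B = 0xE4.
P5: S = E(K, 0x1B) = 0x37; 0x59 ⊕ 0x37 = 0x6E.

P1 = 0xF1, P2 = 0x17, P3 = 0xC3, P4 = 0xE4, P5 = 0x6E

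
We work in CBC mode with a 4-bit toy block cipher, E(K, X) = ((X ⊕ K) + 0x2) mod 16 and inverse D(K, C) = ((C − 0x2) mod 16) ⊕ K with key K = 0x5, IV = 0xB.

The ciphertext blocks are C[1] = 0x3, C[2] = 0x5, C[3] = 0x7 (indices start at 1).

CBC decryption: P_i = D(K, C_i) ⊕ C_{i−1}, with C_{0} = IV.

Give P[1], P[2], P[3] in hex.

P[1]: D(K, 0x3) = 0x4; 0x4 ⊕ 0xB = 0xF.
P[2]: D(K, 0x5) = 0x6; 0x6 ⊕ 0x3 = 0x5.
P[3]: D(K, 0x7) = 0x0; 0x0 ⊕ 0x5 = 0x5.

P[1] = 0xF, P[2] = 0x5, P[3] = 0x5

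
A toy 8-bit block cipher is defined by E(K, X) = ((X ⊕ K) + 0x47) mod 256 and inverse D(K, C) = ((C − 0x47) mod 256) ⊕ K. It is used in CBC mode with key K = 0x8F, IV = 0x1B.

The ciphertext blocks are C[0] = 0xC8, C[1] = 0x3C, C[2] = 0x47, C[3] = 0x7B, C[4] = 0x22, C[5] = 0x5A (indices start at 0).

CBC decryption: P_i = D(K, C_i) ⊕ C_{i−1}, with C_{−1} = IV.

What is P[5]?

P[5]: D(K, 0x5A) = 0x9C; 0x9C ⊕ 0x22 = 0xBE.

P[5] = 0xBE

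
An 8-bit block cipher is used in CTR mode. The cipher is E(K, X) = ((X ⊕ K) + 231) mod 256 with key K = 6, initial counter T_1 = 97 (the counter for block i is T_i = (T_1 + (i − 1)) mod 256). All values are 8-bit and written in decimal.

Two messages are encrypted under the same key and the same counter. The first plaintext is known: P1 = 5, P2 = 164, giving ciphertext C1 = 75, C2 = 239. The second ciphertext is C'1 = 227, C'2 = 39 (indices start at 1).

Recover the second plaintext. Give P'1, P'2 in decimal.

In CTR with a reused counter, both messages share the same keystream S_i, so C_i ⊕ C'_i = P_i ⊕ P'_i and thus P'_i = P_i ⊕ C_i ⊕ C'_i.
P'1: 5 ⊕ 75 ⊕ 227 = 173.
P'2: 164 ⊕ 239 ⊕ 39 = 108.

P'1 = 173, P'2 = 108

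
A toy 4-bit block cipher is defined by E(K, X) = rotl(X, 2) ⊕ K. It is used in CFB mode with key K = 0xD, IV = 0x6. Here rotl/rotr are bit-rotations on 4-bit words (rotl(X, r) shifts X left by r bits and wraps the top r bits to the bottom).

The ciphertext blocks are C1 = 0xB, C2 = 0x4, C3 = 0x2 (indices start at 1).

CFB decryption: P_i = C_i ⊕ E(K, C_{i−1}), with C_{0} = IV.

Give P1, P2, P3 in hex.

P1 = 0xF, P2 = 0x7, P3 = 0xE

P1: E(K, 0x6) = 0x4; 0xB ⊕ 0x4 = 0xF.
P2: E(K, 0xB) = 0x3; 0x4 ⊕ 0x3 = 0x7.
P3: E(K, 0x4) = 0xC; 0x2 ⊕ 0xC = 0xE.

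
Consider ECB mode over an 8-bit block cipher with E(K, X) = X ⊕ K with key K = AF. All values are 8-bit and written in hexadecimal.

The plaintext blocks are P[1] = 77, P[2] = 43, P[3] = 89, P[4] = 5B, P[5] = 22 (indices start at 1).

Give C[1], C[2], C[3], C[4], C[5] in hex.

C[1] = D8, C[2] = EC, C[3] = 26, C[4] = F4, C[5] = 8D

ECB encryption: C_i = E(K, P_i).
C[1]: E(K, 77) = D8.
C[2]: E(K, 43) = EC.
C[3]: E(K, 89) = 26.
C[4]: E(K, 5B) = F4.
C[5]: E(K, 22) = 8D.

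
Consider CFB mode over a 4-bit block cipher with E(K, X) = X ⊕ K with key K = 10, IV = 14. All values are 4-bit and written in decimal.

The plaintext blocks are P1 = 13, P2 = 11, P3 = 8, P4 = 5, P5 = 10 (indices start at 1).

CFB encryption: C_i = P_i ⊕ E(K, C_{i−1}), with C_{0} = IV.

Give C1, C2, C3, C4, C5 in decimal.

C1 = 9, C2 = 8, C3 = 10, C4 = 5, C5 = 5

C1: E(K, 14) = 4; 13 ⊕ 4 = 9.
C2: E(K, 9) = 3; 11 ⊕ 3 = 8.
C3: E(K, 8) = 2; 8 ⊕ 2 = 10.
C4: E(K, 10) = 0; 5 ⊕ 0 = 5.
C5: E(K, 5) = 15; 10 ⊕ 15 = 5.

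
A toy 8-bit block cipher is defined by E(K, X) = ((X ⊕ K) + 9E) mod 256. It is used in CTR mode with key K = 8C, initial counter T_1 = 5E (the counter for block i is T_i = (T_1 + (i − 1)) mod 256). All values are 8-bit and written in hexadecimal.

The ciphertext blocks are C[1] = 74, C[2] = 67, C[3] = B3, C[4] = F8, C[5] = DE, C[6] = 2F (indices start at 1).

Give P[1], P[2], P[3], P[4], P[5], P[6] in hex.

P[1] = 04, P[2] = 16, P[3] = 39, P[4] = 73, P[5] = 52, P[6] = A2

CTR decryption: S_i = E(K, T_i) where T_i is the counter for block i; P_i = C_i ⊕ S_i.
P[1]: T = 5E, S = E(K, T) = 70; 74 ⊕ 70 = 04.
P[2]: T = 5F, S = E(K, T) = 71; 67 ⊕ 71 = 16.
P[3]: T = 60, S = E(K, T) = 8A; B3 ⊕ 8A = 39.
P[4]: T = 61, S = E(K, T) = 8B; F8 ⊕ 8B = 73.
P[5]: T = 62, S = E(K, T) = 8C; DE ⊕ 8C = 52.
P[6]: T = 63, S = E(K, T) = 8D; 2F ⊕ 8D = A2.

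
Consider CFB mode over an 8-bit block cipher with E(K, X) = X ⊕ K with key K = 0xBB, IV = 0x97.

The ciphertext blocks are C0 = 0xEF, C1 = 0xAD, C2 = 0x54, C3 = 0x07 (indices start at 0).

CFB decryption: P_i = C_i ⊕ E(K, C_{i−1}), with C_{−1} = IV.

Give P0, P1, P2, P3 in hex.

P0: E(K, 0x97) = 0x2C; 0xEF ⊕ 0x2C = 0xC3.
P1: E(K, 0xEF) = 0x54; 0xAD ⊕ 0x54 = 0xF9.
P2: E(K, 0xAD) = 0x16; 0x54 ⊕ 0x16 = 0x42.
P3: E(K, 0x54) = 0xEF; 0x07 ⊕ 0xEF = 0xE8.

P0 = 0xC3, P1 = 0xF9, P2 = 0x42, P3 = 0xE8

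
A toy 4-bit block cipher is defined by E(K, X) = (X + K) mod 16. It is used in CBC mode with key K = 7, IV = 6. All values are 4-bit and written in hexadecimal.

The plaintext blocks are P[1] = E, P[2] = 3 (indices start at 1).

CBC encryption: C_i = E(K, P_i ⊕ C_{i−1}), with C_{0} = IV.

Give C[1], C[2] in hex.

C[1]: P[1] ⊕ 6 = 8; E(K, 8) = F.
C[2]: P[2] ⊕ F = C; E(K, C) = 3.

C[1] = F, C[2] = 3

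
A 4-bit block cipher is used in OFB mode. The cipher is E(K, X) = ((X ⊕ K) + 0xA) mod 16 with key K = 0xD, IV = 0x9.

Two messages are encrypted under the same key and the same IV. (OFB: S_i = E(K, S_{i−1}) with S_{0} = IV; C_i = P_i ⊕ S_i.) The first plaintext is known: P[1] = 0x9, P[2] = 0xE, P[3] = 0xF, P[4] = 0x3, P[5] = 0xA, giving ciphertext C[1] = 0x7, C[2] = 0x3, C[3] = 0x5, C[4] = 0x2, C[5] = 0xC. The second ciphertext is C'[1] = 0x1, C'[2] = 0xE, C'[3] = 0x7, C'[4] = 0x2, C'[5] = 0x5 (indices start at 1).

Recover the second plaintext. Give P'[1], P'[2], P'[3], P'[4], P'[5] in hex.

In OFB with a reused IV, both messages share the same keystream S_i, so C_i ⊕ C'_i = P_i ⊕ P'_i and thus P'_i = P_i ⊕ C_i ⊕ C'_i.
P'[1]: 0x9 ⊕ 0x7 ⊕ 0x1 = 0xF.
P'[2]: 0xE ⊕ 0x3 ⊕ 0xE = 0x3.
P'[3]: 0xF ⊕ 0x5 ⊕ 0x7 = 0xD.
P'[4]: 0x3 ⊕ 0x2 ⊕ 0x2 = 0x3.
P'[5]: 0xA ⊕ 0xC ⊕ 0x5 = 0x3.

P'[1] = 0xF, P'[2] = 0x3, P'[3] = 0xD, P'[4] = 0x3, P'[5] = 0x3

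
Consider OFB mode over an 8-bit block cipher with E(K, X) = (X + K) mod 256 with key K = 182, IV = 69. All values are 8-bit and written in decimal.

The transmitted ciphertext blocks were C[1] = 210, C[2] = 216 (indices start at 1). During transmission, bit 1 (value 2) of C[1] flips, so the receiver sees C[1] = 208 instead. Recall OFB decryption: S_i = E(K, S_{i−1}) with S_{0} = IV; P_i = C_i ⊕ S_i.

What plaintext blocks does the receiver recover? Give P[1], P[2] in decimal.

P[1] = 43, P[2] = 105

Only C[1] changed, to 208. In OFB, a change in C_i flips the same bit in P_i only; the keystream is unaffected. Decrypting the received ciphertext:
P[1]: S = E(K, 69) = 251; 208 ⊕ 251 = 43.
P[2]: S = E(K, 251) = 177; 216 ⊕ 177 = 105.
Blocks that differ from the original plaintext: P[1].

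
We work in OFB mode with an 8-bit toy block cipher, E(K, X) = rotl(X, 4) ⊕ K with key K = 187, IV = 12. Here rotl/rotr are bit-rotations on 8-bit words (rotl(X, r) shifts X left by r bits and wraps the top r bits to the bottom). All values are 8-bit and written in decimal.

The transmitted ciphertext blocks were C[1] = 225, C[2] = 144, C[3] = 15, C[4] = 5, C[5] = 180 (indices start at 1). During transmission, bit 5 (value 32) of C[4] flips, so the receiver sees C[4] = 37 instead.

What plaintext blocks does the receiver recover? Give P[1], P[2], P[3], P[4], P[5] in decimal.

P[1] = 154, P[2] = 156, P[3] = 116, P[4] = 41, P[5] = 207

OFB decryption: S_i = E(K, S_{i−1}) with S_{0} = IV; P_i = C_i ⊕ S_i.
Only C[4] changed, to 37. In OFB, a change in C_i flips the same bit in P_i only; the keystream is unaffected. Decrypting the received ciphertext:
P[1]: S = E(K, 12) = 123; 225 ⊕ 123 = 154.
P[2]: S = E(K, 123) = 12; 144 ⊕ 12 = 156.
P[3]: S = E(K, 12) = 123; 15 ⊕ 123 = 116.
P[4]: S = E(K, 123) = 12; 37 ⊕ 12 = 41.
P[5]: S = E(K, 12) = 123; 180 ⊕ 123 = 207.
Blocks that differ from the original plaintext: P[4].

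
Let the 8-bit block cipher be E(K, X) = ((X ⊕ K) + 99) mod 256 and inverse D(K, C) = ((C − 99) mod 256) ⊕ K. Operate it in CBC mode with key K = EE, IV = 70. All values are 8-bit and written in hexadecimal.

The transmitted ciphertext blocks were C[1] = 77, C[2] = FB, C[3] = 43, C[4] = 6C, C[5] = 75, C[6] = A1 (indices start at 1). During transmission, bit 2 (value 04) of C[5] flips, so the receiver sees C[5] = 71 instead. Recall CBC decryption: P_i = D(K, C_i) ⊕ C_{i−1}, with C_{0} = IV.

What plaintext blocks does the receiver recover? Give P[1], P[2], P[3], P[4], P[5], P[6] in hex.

P[1] = 40, P[2] = FB, P[3] = BF, P[4] = 7E, P[5] = 5A, P[6] = 97

Only C[5] changed, to 71. In CBC, a change in C_i garbles P_i and flips the same bit in P_{i+1}. Decrypting the received ciphertext:
P[1]: D(K, 77) = 30; 30 ⊕ 70 = 40.
P[2]: D(K, FB) = 8C; 8C ⊕ 77 = FB.
P[3]: D(K, 43) = 44; 44 ⊕ FB = BF.
P[4]: D(K, 6C) = 3D; 3D ⊕ 43 = 7E.
P[5]: D(K, 71) = 36; 36 ⊕ 6C = 5A.
P[6]: D(K, A1) = E6; E6 ⊕ 71 = 97.
Blocks that differ from the original plaintext: P[5], P[6].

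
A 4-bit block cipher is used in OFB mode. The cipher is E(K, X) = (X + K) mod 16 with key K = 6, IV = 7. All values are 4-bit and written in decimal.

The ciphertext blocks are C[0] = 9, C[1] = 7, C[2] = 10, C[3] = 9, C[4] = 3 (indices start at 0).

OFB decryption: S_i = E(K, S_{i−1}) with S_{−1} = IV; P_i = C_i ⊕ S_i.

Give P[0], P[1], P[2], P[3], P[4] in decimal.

P[0] = 4, P[1] = 4, P[2] = 3, P[3] = 6, P[4] = 6

P[0]: S = E(K, 7) = 13; 9 ⊕ 13 = 4.
P[1]: S = E(K, 13) = 3; 7 ⊕ 3 = 4.
P[2]: S = E(K, 3) = 9; 10 ⊕ 9 = 3.
P[3]: S = E(K, 9) = 15; 9 ⊕ 15 = 6.
P[4]: S = E(K, 15) = 5; 3 ⊕ 5 = 6.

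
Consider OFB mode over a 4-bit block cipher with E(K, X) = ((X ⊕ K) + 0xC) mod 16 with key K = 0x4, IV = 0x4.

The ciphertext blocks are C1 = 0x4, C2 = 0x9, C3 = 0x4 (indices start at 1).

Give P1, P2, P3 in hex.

OFB decryption: S_i = E(K, S_{i−1}) with S_{0} = IV; P_i = C_i ⊕ S_i.
P1: S = E(K, 0x4) = 0xC; 0x4 ⊕ 0xC = 0x8.
P2: S = E(K, 0xC) = 0x4; 0x9 ⊕ 0x4 = 0xD.
P3: S = E(K, 0x4) = 0xC; 0x4 ⊕ 0xC = 0x8.

P1 = 0x8, P2 = 0xD, P3 = 0x8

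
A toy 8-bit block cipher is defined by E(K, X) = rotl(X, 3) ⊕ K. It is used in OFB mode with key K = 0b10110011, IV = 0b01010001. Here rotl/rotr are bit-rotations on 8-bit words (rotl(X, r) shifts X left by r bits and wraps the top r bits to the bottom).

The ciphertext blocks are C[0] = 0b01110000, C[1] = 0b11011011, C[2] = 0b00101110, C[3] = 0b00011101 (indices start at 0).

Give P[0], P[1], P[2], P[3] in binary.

P[0] = 0b01001001, P[1] = 0b10100001, P[2] = 0b01001110, P[3] = 0b10101101

OFB decryption: S_i = E(K, S_{i−1}) with S_{−1} = IV; P_i = C_i ⊕ S_i.
P[0]: S = E(K, 0b01010001) = 0b00111001; 0b01110000 ⊕ 0b00111001 = 0b01001001.
P[1]: S = E(K, 0b00111001) = 0b01111010; 0b11011011 ⊕ 0b01111010 = 0b10100001.
P[2]: S = E(K, 0b01111010) = 0b01100000; 0b00101110 ⊕ 0b01100000 = 0b01001110.
P[3]: S = E(K, 0b01100000) = 0b10110000; 0b00011101 ⊕ 0b10110000 = 0b10101101.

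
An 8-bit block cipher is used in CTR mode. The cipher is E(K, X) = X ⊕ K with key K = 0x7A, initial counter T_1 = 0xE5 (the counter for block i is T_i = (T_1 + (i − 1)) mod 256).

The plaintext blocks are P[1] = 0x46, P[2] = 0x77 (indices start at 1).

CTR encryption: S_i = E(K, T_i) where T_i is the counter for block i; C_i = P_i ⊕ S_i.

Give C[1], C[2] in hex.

C[1] = 0xD9, C[2] = 0xEB

C[1]: T = 0xE5, S = E(K, T) = 0x9F; 0x46 ⊕ 0x9F = 0xD9.
C[2]: T = 0xE6, S = E(K, T) = 0x9C; 0x77 ⊕ 0x9C = 0xEB.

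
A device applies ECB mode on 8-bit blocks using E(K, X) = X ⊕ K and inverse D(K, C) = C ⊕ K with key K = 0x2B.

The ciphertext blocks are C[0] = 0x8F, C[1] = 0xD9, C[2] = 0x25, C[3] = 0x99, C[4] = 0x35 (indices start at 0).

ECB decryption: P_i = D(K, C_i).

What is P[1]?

P[1]: D(K, 0xD9) = 0xF2.

P[1] = 0xF2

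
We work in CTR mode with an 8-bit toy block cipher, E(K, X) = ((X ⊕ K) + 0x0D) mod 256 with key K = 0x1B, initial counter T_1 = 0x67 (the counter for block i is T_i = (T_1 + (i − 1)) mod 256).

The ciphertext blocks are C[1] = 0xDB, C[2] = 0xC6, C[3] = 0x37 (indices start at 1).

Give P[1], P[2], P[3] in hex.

P[1] = 0x52, P[2] = 0x46, P[3] = 0x48

CTR decryption: S_i = E(K, T_i) where T_i is the counter for block i; P_i = C_i ⊕ S_i.
P[1]: T = 0x67, S = E(K, T) = 0x89; 0xDB ⊕ 0x89 = 0x52.
P[2]: T = 0x68, S = E(K, T) = 0x80; 0xC6 ⊕ 0x80 = 0x46.
P[3]: T = 0x69, S = E(K, T) = 0x7F; 0x37 ⊕ 0x7F = 0x48.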